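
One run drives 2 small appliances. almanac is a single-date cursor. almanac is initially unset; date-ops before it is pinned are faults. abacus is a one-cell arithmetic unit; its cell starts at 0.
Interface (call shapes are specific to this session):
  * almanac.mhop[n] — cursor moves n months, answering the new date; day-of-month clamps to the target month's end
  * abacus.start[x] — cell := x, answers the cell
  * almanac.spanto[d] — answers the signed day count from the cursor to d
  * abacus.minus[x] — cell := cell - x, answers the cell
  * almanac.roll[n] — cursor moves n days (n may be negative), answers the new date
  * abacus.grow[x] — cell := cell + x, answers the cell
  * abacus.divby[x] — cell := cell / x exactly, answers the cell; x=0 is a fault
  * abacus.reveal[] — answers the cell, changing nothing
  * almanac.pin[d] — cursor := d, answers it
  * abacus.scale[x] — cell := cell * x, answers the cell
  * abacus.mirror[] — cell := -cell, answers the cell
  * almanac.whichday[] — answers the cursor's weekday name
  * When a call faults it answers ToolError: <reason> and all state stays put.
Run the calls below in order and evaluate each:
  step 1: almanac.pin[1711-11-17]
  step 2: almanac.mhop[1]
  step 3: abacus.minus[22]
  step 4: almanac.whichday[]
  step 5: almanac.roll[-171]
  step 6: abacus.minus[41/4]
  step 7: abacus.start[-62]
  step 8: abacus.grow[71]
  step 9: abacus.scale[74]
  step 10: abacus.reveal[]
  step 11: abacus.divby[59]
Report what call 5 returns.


% almanac.pin d→1711-11-17
:: 1711-11-17
% almanac.mhop n→1
:: 1711-12-17
% abacus.minus x→22
:: -22
% almanac.whichday
:: Thursday
% almanac.roll n→-171
:: 1711-06-29
% abacus.minus x→41/4
:: -129/4
% abacus.start x→-62
:: -62
% abacus.grow x→71
:: 9
% abacus.scale x→74
:: 666
% abacus.reveal
:: 666
% abacus.divby x→59
:: 666/59

Answer: 1711-06-29


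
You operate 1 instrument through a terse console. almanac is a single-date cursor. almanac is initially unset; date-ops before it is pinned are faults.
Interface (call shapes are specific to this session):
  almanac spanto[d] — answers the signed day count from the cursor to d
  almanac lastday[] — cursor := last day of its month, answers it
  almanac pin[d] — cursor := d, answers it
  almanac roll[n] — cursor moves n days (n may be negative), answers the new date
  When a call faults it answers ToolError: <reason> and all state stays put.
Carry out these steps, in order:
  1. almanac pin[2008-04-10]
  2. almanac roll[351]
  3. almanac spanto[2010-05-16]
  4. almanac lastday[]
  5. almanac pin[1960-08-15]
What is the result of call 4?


! 1. almanac pin(d: 2008-04-10) => 2008-04-10
! 2. almanac roll(n: 351) => 2009-03-27
! 3. almanac spanto(d: 2010-05-16) => 415
! 4. almanac lastday() => 2009-03-31
! 5. almanac pin(d: 1960-08-15) => 1960-08-15

Answer: 2009-03-31


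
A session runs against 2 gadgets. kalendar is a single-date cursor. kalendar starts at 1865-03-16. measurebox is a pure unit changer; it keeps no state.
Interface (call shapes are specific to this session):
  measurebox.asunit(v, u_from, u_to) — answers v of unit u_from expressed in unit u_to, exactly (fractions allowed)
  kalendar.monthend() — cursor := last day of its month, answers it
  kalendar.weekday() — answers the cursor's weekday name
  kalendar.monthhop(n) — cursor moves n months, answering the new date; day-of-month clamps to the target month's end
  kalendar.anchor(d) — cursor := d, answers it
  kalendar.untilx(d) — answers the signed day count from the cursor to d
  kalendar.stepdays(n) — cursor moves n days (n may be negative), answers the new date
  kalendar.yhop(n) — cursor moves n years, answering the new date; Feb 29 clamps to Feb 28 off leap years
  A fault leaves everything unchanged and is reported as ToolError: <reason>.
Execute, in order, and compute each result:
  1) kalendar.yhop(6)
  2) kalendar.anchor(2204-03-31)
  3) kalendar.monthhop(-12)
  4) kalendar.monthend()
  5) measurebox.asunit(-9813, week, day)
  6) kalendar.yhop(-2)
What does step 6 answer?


Step: kalendar.yhop[n=6]
Result: 1871-03-16
Step: kalendar.anchor[d=2204-03-31]
Result: 2204-03-31
Step: kalendar.monthhop[n=-12]
Result: 2203-03-31
Step: kalendar.monthend[]
Result: 2203-03-31
Step: measurebox.asunit[v=-9813; u_from=week; u_to=day]
Result: -68691
Step: kalendar.yhop[n=-2]
Result: 2201-03-31

Answer: 2201-03-31


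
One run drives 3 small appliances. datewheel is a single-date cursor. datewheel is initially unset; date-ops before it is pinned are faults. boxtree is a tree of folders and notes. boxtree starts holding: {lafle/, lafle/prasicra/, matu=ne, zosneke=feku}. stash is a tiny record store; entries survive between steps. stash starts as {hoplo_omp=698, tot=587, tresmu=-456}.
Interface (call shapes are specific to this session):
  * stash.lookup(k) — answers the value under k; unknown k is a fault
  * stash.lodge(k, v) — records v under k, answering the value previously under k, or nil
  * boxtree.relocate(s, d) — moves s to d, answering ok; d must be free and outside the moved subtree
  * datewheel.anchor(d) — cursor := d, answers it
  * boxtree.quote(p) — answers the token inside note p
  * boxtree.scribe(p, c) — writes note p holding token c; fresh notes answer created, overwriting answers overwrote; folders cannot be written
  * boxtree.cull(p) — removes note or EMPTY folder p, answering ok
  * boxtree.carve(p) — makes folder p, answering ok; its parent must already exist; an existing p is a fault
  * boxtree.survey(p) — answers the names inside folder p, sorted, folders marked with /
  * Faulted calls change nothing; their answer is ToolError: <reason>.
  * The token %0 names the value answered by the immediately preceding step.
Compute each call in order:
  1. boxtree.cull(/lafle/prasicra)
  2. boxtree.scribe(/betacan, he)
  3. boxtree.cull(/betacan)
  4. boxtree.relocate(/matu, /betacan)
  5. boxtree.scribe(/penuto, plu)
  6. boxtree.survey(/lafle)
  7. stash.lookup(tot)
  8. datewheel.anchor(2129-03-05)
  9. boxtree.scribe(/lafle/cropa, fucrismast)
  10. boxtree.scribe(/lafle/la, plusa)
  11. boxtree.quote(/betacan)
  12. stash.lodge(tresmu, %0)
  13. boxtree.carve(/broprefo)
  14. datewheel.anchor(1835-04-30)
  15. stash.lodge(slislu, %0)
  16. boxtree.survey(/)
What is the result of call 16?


Answer: [betacan, broprefo/, lafle/, penuto, zosneke]

Derivation:
-> boxtree.cull(p→/lafle/prasicra)
<- ok
-> boxtree.scribe(p→/betacan, c→he)
<- created
-> boxtree.cull(p→/betacan)
<- ok
-> boxtree.relocate(s→/matu, d→/betacan)
<- ok
-> boxtree.scribe(p→/penuto, c→plu)
<- created
-> boxtree.survey(p→/lafle)
<- []
-> stash.lookup(k→tot)
<- 587
-> datewheel.anchor(d→2129-03-05)
<- 2129-03-05
-> boxtree.scribe(p→/lafle/cropa, c→fucrismast)
<- created
-> boxtree.scribe(p→/lafle/la, c→plusa)
<- created
-> boxtree.quote(p→/betacan)
<- ne
-> stash.lodge(k→tresmu, v→%0)
<- -456
-> boxtree.carve(p→/broprefo)
<- ok
-> datewheel.anchor(d→1835-04-30)
<- 1835-04-30
-> stash.lodge(k→slislu, v→%0)
<- nil
-> boxtree.survey(p→/)
<- [betacan, broprefo/, lafle/, penuto, zosneke]


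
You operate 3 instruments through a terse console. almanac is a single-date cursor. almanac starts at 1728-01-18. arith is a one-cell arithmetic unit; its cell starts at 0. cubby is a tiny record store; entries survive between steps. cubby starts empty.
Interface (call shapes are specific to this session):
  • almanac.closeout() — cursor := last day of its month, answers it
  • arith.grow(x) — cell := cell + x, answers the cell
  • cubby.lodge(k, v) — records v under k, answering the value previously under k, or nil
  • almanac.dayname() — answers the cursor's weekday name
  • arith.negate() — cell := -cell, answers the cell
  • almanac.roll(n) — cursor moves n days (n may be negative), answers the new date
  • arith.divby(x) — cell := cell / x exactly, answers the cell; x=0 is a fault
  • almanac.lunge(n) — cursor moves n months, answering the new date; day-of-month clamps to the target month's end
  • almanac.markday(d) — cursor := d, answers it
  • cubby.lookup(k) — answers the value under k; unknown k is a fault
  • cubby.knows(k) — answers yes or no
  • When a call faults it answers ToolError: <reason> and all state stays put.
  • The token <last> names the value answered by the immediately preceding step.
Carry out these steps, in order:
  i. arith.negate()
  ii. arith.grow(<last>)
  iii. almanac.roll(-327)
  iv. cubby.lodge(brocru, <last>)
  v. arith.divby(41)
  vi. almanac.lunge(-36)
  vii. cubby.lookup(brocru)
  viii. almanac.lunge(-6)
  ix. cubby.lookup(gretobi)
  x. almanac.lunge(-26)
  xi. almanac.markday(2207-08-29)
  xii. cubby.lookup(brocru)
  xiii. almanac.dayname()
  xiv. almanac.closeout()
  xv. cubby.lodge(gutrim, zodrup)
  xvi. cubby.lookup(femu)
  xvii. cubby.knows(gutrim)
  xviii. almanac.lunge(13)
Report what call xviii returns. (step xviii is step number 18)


Answer: 2208-09-30

Derivation:
>> arith.negate()
<< 0
>> arith.grow(x=<last>)
<< 0
>> almanac.roll(n=-327)
<< 1727-02-25
>> cubby.lodge(k=brocru, v=<last>)
<< nil
>> arith.divby(x=41)
<< 0
>> almanac.lunge(n=-36)
<< 1724-02-25
>> cubby.lookup(k=brocru)
<< 1727-02-25
>> almanac.lunge(n=-6)
<< 1723-08-25
>> cubby.lookup(k=gretobi)
<< ToolError: no such key gretobi
>> almanac.lunge(n=-26)
<< 1721-06-25
>> almanac.markday(d=2207-08-29)
<< 2207-08-29
>> cubby.lookup(k=brocru)
<< 1727-02-25
>> almanac.dayname()
<< Saturday
>> almanac.closeout()
<< 2207-08-31
>> cubby.lodge(k=gutrim, v=zodrup)
<< nil
>> cubby.lookup(k=femu)
<< ToolError: no such key femu
>> cubby.knows(k=gutrim)
<< yes
>> almanac.lunge(n=13)
<< 2208-09-30


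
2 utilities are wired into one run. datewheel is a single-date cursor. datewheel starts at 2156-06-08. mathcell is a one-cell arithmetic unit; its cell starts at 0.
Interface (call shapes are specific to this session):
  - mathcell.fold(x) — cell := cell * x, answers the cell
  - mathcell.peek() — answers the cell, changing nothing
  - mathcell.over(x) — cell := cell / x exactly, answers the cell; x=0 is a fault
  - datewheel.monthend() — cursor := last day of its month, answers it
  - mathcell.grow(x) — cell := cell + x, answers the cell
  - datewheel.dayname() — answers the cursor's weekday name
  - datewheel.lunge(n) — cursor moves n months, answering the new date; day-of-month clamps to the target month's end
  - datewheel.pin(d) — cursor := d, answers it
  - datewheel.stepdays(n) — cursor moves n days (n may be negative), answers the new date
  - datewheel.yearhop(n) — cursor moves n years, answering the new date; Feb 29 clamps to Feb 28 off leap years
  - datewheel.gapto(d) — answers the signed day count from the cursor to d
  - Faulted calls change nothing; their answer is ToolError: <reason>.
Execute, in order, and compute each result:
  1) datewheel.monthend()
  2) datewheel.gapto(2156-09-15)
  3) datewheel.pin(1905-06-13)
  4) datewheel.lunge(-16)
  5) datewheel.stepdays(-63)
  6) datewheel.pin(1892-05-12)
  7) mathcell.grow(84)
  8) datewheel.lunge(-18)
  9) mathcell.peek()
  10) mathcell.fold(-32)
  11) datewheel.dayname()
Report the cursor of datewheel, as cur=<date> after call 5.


Act: monthend[]
Obs: 2156-06-30
Act: gapto[2156-09-15]
Obs: 77
Act: pin[1905-06-13]
Obs: 1905-06-13
Act: lunge[-16]
Obs: 1904-02-13
Act: stepdays[-63]
Obs: 1903-12-12
Act: pin[1892-05-12]
Obs: 1892-05-12
Act: grow[84]
Obs: 84
Act: lunge[-18]
Obs: 1890-11-12
Act: peek[]
Obs: 84
Act: fold[-32]
Obs: -2688
Act: dayname[]
Obs: Wednesday

Answer: cur=1903-12-12


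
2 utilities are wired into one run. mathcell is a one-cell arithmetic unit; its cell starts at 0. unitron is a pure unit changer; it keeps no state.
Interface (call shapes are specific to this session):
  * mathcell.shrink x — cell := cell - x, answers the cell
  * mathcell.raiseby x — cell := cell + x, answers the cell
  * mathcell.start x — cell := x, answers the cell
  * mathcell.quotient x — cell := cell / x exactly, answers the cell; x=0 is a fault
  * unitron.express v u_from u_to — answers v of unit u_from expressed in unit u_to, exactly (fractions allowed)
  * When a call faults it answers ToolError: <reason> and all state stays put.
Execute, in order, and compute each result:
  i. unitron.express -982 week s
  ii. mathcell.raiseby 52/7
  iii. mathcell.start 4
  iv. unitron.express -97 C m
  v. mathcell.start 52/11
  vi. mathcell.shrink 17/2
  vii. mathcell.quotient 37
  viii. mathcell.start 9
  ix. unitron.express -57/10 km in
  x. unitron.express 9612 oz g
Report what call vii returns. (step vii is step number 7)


~$ unitron.express v=-982 u_from=week u_to=s
:: -593913600
~$ mathcell.raiseby x=52/7
:: 52/7
~$ mathcell.start x=4
:: 4
~$ unitron.express v=-97 u_from=C u_to=m
:: ToolError: incompatible units
~$ mathcell.start x=52/11
:: 52/11
~$ mathcell.shrink x=17/2
:: -83/22
~$ mathcell.quotient x=37
:: -83/814
~$ mathcell.start x=9
:: 9
~$ unitron.express v=-57/10 u_from=km u_to=in
:: -28500000/127
~$ unitron.express v=9612 u_from=oz u_to=g
:: 108998246511/400000

Answer: -83/814


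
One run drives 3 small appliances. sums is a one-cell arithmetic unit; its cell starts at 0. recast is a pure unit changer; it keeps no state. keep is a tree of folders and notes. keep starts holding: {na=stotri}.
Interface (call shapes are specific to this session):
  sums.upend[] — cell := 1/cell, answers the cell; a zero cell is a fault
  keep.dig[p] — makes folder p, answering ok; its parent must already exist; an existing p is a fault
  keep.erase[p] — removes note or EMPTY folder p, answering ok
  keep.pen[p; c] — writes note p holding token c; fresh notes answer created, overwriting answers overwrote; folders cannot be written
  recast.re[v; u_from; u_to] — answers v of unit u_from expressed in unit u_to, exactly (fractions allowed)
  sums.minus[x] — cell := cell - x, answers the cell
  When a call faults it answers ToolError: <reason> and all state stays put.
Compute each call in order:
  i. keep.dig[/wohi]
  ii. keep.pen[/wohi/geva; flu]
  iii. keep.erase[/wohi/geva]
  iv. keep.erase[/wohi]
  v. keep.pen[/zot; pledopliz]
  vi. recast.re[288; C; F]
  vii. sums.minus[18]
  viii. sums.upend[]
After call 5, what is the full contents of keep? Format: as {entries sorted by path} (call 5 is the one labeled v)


! 1. keep.dig(p=/wohi) ~> ok
! 2. keep.pen(p=/wohi/geva, c=flu) ~> created
! 3. keep.erase(p=/wohi/geva) ~> ok
! 4. keep.erase(p=/wohi) ~> ok
! 5. keep.pen(p=/zot, c=pledopliz) ~> created
! 6. recast.re(v=288, u_from=C, u_to=F) ~> 2752/5
! 7. sums.minus(x=18) ~> -18
! 8. sums.upend() ~> -1/18

Answer: {na=stotri, zot=pledopliz}


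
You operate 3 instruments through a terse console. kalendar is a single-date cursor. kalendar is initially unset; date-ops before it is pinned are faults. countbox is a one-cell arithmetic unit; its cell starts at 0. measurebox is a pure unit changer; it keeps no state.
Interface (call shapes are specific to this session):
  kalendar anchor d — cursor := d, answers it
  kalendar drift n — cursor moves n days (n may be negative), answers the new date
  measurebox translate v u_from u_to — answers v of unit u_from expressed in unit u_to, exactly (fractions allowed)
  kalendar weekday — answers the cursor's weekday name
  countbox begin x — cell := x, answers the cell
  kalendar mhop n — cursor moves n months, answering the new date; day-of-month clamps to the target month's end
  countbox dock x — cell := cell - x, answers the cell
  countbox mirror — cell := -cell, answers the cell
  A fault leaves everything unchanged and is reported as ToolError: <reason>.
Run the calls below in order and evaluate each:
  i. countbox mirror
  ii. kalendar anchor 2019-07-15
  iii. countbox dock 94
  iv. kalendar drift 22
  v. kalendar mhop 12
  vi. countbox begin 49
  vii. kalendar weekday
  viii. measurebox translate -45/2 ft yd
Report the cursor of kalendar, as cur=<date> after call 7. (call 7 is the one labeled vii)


-> countbox mirror()
<- 0
-> kalendar anchor(d='2019-07-15')
<- 2019-07-15
-> countbox dock(x='94')
<- -94
-> kalendar drift(n='22')
<- 2019-08-06
-> kalendar mhop(n='12')
<- 2020-08-06
-> countbox begin(x='49')
<- 49
-> kalendar weekday()
<- Thursday
-> measurebox translate(v='-45/2', u_from='ft', u_to='yd')
<- -15/2

Answer: cur=2020-08-06


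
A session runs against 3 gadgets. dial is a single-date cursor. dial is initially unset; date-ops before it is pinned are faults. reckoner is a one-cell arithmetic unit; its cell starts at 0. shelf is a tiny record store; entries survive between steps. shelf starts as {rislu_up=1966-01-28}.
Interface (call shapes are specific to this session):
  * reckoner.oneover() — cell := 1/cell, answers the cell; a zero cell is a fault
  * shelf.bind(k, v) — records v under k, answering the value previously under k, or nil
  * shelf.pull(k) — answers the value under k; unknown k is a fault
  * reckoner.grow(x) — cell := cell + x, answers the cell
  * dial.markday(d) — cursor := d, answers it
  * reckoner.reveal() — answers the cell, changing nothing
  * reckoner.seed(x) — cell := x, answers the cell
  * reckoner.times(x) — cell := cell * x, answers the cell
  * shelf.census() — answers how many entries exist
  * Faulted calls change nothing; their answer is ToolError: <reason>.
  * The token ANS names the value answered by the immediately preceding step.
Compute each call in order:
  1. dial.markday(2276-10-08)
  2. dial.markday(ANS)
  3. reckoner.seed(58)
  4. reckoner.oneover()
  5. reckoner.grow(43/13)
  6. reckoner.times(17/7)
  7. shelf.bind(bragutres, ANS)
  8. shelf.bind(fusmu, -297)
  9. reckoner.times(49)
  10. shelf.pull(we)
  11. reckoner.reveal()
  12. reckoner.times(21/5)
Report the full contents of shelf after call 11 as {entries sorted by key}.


Answer: {bragutres=42619/5278, fusmu=-297, rislu_up=1966-01-28}

Derivation:
Do: dial.markday[d→2276-10-08]
See: 2276-10-08
Do: dial.markday[d→ANS]
See: 2276-10-08
Do: reckoner.seed[x→58]
See: 58
Do: reckoner.oneover[]
See: 1/58
Do: reckoner.grow[x→43/13]
See: 2507/754
Do: reckoner.times[x→17/7]
See: 42619/5278
Do: shelf.bind[k→bragutres; v→ANS]
See: nil
Do: shelf.bind[k→fusmu; v→-297]
See: nil
Do: reckoner.times[x→49]
See: 298333/754
Do: shelf.pull[k→we]
See: ToolError: no such key we
Do: reckoner.reveal[]
See: 298333/754
Do: reckoner.times[x→21/5]
See: 6264993/3770


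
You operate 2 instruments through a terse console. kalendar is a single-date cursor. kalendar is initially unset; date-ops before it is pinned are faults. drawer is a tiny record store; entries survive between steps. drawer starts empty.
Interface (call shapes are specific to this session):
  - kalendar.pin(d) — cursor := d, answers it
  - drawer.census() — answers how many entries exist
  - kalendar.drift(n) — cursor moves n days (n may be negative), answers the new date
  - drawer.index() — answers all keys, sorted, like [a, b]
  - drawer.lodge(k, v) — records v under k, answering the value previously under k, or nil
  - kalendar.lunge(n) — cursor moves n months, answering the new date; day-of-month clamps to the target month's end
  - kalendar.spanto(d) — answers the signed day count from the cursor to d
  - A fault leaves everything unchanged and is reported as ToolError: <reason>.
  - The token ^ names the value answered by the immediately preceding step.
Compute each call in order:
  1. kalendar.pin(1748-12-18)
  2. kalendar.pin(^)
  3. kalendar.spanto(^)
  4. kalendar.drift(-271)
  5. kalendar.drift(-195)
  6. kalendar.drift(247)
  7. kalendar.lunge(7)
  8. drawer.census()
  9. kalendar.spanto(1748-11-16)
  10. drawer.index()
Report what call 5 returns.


Answer: 1747-09-09

Derivation:
Invoking pin using d→1748-12-18, → 1748-12-18.
I invoke pin using d→^, and get 1748-12-18.
I call spanto using d→^, and see 0.
I run drift using n→-271, which returns 1748-03-22.
Next I call drift using n→-195, and observe 1747-09-09.
I call drift using n→247, giving 1748-05-13.
I invoke lunge using n→7, → 1748-12-13.
I call census, which returns 0.
Now I run spanto using d→1748-11-16, which returns -27.
I call index, — result: [].


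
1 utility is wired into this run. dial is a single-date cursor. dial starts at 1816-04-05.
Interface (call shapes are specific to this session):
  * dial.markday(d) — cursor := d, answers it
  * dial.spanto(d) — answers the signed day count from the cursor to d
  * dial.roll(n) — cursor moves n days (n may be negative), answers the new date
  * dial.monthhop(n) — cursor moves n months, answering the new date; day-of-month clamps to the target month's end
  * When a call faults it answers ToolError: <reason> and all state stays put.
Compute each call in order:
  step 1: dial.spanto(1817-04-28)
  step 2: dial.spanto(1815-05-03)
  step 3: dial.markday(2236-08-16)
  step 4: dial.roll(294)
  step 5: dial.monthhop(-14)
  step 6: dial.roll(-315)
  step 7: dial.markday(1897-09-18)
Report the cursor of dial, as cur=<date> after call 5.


[in] spanto d='1817-04-28'
:: 388
[in] spanto d='1815-05-03'
:: -338
[in] markday d='2236-08-16'
:: 2236-08-16
[in] roll n='294'
:: 2237-06-06
[in] monthhop n='-14'
:: 2236-04-06
[in] roll n='-315'
:: 2235-05-27
[in] markday d='1897-09-18'
:: 1897-09-18

Answer: cur=2236-04-06


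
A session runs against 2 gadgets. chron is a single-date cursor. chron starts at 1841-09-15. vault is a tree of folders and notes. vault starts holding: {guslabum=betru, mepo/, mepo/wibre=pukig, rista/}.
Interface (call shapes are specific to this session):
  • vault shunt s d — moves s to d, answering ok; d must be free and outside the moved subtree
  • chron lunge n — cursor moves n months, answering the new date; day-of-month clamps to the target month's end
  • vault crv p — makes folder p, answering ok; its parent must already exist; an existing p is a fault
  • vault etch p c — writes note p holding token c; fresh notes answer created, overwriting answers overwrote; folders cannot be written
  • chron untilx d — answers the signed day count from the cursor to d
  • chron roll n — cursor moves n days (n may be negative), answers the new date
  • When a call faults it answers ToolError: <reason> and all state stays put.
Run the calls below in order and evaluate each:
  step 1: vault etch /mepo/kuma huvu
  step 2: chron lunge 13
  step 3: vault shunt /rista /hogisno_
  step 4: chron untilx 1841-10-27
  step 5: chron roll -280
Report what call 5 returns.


Answer: 1842-01-08

Derivation:
Step: vault etch[p=/mepo/kuma; c=huvu]
Result: created
Step: chron lunge[n=13]
Result: 1842-10-15
Step: vault shunt[s=/rista; d=/hogisno_]
Result: ok
Step: chron untilx[d=1841-10-27]
Result: -353
Step: chron roll[n=-280]
Result: 1842-01-08


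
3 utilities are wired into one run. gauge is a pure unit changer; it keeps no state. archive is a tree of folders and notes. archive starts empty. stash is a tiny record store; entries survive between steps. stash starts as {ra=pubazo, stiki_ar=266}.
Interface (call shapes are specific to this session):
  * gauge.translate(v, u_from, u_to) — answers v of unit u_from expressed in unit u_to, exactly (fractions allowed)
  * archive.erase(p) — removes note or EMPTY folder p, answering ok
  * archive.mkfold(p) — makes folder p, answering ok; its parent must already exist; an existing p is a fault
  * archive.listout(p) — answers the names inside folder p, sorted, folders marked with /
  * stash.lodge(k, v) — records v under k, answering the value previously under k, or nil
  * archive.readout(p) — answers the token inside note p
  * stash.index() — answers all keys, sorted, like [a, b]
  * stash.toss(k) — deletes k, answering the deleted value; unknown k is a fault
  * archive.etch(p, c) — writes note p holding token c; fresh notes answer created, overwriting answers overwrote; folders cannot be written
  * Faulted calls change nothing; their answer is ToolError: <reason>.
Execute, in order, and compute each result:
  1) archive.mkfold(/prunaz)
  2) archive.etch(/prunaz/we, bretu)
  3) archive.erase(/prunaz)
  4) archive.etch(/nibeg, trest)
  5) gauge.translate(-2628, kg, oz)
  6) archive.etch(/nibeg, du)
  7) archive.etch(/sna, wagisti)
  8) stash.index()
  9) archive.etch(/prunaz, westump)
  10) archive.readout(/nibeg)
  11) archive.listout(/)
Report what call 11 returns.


Answer: [nibeg, prunaz/, sna]

Derivation:
>> archive.mkfold(/prunaz)
<< ok
>> archive.etch(/prunaz/we, bretu)
<< created
>> archive.erase(/prunaz)
<< ToolError: not empty
>> archive.etch(/nibeg, trest)
<< created
>> gauge.translate(-2628, kg, oz)
<< -4204800000000/45359237
>> archive.etch(/nibeg, du)
<< overwrote
>> archive.etch(/sna, wagisti)
<< created
>> stash.index()
<< [ra, stiki_ar]
>> archive.etch(/prunaz, westump)
<< ToolError: is a directory
>> archive.readout(/nibeg)
<< du
>> archive.listout(/)
<< [nibeg, prunaz/, sna]


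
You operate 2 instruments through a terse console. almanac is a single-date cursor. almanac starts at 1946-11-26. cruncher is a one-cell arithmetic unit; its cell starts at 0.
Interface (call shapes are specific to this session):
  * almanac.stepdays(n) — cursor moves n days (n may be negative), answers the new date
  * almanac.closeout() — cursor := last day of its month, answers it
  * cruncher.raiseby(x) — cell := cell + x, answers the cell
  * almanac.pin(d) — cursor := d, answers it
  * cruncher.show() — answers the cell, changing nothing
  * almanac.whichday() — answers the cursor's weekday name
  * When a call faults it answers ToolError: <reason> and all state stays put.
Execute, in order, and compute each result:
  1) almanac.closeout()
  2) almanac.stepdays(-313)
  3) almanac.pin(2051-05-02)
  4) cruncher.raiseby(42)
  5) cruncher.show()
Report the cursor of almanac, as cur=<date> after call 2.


Answer: cur=1946-01-21

Derivation:
>> closeout()
<< 1946-11-30
>> stepdays(-313)
<< 1946-01-21
>> pin(2051-05-02)
<< 2051-05-02
>> raiseby(42)
<< 42
>> show()
<< 42


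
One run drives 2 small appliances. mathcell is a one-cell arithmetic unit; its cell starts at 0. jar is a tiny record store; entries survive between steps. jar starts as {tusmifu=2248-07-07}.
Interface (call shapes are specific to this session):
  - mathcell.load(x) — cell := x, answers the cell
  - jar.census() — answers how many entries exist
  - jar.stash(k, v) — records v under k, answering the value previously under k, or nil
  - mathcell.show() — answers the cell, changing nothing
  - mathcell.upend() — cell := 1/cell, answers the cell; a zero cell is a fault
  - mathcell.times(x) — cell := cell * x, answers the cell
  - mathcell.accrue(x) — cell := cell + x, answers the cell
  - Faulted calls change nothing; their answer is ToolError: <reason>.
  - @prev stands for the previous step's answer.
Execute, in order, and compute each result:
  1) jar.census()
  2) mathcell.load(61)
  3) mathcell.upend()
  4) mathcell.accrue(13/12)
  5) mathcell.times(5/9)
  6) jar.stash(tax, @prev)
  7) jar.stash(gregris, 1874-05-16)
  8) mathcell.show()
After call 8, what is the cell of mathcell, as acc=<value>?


-> jar.census()
<- 1
-> mathcell.load(61)
<- 61
-> mathcell.upend()
<- 1/61
-> mathcell.accrue(13/12)
<- 805/732
-> mathcell.times(5/9)
<- 4025/6588
-> jar.stash(tax, @prev)
<- nil
-> jar.stash(gregris, 1874-05-16)
<- nil
-> mathcell.show()
<- 4025/6588

Answer: acc=4025/6588


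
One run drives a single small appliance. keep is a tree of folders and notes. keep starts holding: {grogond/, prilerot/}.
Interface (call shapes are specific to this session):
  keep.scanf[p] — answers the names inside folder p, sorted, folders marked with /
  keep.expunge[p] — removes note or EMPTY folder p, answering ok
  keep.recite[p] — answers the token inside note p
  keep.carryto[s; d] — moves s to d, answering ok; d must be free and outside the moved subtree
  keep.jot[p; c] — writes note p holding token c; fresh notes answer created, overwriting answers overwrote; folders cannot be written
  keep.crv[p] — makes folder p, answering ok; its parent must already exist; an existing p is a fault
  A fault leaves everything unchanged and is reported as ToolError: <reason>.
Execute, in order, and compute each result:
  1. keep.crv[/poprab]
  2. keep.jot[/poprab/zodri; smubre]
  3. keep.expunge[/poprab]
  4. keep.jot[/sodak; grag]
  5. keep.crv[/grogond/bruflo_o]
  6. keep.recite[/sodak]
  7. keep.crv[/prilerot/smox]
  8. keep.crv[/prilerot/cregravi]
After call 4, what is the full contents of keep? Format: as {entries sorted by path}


Answer: {grogond/, poprab/, poprab/zodri=smubre, prilerot/, sodak=grag}

Derivation:
>> keep.crv(p: /poprab)
<< ok
>> keep.jot(p: /poprab/zodri, c: smubre)
<< created
>> keep.expunge(p: /poprab)
<< ToolError: not empty
>> keep.jot(p: /sodak, c: grag)
<< created
>> keep.crv(p: /grogond/bruflo_o)
<< ok
>> keep.recite(p: /sodak)
<< grag
>> keep.crv(p: /prilerot/smox)
<< ok
>> keep.crv(p: /prilerot/cregravi)
<< ok


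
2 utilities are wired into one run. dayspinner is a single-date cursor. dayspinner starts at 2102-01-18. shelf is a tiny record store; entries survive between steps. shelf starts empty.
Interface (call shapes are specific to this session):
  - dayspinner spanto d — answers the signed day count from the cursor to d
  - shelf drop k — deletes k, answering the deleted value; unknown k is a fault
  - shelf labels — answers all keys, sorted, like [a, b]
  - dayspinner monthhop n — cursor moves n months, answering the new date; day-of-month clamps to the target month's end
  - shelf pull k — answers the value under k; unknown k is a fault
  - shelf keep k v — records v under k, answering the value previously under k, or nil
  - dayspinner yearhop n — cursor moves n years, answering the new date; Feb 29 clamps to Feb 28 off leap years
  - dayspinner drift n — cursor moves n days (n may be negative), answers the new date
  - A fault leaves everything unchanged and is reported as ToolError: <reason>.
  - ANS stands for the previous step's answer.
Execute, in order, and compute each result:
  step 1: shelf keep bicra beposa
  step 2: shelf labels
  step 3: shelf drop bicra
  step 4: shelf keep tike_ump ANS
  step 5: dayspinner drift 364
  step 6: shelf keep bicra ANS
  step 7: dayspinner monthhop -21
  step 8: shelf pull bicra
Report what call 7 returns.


Answer: 2101-04-17

Derivation:
% shelf keep k='bicra' v='beposa'
:: nil
% shelf labels
:: [bicra]
% shelf drop k='bicra'
:: beposa
% shelf keep k='tike_ump' v='ANS'
:: nil
% dayspinner drift n='364'
:: 2103-01-17
% shelf keep k='bicra' v='ANS'
:: nil
% dayspinner monthhop n='-21'
:: 2101-04-17
% shelf pull k='bicra'
:: 2103-01-17


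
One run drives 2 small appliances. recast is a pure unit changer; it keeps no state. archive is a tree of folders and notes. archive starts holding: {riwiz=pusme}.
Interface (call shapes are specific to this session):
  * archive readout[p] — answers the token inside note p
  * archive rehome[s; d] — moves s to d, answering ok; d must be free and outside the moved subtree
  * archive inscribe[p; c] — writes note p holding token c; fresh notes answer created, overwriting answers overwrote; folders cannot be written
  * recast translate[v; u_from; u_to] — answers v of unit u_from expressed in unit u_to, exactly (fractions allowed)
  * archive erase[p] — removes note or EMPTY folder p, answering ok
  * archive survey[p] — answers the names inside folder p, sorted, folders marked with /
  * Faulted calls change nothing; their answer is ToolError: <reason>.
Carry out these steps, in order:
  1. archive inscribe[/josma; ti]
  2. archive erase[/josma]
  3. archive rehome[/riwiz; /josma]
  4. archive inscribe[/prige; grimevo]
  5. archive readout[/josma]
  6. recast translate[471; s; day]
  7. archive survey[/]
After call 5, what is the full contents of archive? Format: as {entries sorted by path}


Answer: {josma=pusme, prige=grimevo}

Derivation:
Next I call archive inscribe(/josma, ti), yielding created.
Using archive erase(/josma), giving ok.
Next I call archive rehome(/riwiz, /josma), and observe ok.
Using archive inscribe(/prige, grimevo), and get created.
I use archive readout(/josma), and get pusme.
Then recast translate(471, s, day), giving 157/28800.
Invoking archive survey(/): [josma, prige].


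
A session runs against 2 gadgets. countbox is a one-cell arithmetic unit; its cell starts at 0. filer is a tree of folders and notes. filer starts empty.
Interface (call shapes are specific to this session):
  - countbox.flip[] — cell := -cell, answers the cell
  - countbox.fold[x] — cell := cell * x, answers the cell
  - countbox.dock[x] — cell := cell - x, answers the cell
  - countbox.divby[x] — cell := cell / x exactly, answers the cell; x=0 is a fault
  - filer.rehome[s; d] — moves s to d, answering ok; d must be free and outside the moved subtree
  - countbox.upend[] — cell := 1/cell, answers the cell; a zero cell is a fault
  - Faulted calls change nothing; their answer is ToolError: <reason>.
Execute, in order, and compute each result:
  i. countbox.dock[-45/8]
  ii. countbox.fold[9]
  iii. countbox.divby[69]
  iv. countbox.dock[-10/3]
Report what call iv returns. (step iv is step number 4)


Answer: 2245/552

Derivation:
Invoking countbox.dock using x=-45/8, → 45/8.
Using countbox.fold using x=9, yielding 405/8.
Then countbox.divby using x=69, and see 135/184.
Calling countbox.dock using x=-10/3, and get 2245/552.


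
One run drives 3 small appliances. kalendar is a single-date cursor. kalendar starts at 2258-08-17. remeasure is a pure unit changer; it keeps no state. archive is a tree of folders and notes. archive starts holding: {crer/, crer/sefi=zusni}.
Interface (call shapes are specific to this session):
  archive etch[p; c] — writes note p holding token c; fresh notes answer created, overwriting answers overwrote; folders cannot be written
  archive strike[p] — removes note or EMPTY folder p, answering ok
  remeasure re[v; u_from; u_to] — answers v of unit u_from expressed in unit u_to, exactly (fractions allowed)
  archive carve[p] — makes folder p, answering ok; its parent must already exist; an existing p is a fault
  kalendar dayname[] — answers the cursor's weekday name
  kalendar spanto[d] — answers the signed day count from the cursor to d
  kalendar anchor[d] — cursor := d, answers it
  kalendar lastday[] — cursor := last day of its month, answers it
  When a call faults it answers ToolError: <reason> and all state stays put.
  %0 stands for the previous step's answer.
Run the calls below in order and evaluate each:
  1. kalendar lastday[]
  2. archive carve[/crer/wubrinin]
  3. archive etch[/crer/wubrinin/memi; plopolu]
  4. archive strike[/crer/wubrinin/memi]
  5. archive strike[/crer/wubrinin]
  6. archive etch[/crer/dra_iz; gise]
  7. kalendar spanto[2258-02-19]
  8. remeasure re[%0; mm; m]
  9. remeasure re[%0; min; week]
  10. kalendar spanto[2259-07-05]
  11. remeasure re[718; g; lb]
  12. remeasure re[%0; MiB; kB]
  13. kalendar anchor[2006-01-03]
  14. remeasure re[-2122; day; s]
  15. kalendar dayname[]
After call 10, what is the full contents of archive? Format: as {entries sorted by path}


Do: kalendar lastday[]
See: 2258-08-31
Do: archive carve[p→/crer/wubrinin]
See: ok
Do: archive etch[p→/crer/wubrinin/memi; c→plopolu]
See: created
Do: archive strike[p→/crer/wubrinin/memi]
See: ok
Do: archive strike[p→/crer/wubrinin]
See: ok
Do: archive etch[p→/crer/dra_iz; c→gise]
See: created
Do: kalendar spanto[d→2258-02-19]
See: -193
Do: remeasure re[v→%0; u_from→mm; u_to→m]
See: -193/1000
Do: remeasure re[v→%0; u_from→min; u_to→week]
See: -193/10080000
Do: kalendar spanto[d→2259-07-05]
See: 308
Do: remeasure re[v→718; u_from→g; u_to→lb]
See: 71800000/45359237
Do: remeasure re[v→%0; u_from→MiB; u_to→kB]
See: 75287756800/45359237
Do: kalendar anchor[d→2006-01-03]
See: 2006-01-03
Do: remeasure re[v→-2122; u_from→day; u_to→s]
See: -183340800
Do: kalendar dayname[]
See: Tuesday

Answer: {crer/, crer/dra_iz=gise, crer/sefi=zusni}


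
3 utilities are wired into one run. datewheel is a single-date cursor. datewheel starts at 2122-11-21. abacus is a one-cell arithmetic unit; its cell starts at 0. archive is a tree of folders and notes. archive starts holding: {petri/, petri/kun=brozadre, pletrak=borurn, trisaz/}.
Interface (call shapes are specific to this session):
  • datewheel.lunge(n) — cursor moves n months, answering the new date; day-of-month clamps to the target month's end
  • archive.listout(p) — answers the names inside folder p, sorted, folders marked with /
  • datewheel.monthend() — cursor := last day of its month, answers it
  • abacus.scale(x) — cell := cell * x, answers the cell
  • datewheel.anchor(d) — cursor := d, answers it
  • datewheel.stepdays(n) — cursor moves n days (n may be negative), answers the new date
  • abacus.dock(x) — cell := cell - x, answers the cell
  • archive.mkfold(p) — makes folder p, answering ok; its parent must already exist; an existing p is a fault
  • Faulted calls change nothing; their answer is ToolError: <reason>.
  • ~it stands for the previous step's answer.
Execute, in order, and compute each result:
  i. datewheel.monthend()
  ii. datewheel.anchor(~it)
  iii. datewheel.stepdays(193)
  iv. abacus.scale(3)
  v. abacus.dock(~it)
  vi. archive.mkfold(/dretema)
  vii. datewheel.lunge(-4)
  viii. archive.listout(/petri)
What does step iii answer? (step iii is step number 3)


# 1. datewheel.monthend() -> 2122-11-30
# 2. datewheel.anchor(d: ~it) -> 2122-11-30
# 3. datewheel.stepdays(n: 193) -> 2123-06-11
# 4. abacus.scale(x: 3) -> 0
# 5. abacus.dock(x: ~it) -> 0
# 6. archive.mkfold(p: /dretema) -> ok
# 7. datewheel.lunge(n: -4) -> 2123-02-11
# 8. archive.listout(p: /petri) -> [kun]

Answer: 2123-06-11


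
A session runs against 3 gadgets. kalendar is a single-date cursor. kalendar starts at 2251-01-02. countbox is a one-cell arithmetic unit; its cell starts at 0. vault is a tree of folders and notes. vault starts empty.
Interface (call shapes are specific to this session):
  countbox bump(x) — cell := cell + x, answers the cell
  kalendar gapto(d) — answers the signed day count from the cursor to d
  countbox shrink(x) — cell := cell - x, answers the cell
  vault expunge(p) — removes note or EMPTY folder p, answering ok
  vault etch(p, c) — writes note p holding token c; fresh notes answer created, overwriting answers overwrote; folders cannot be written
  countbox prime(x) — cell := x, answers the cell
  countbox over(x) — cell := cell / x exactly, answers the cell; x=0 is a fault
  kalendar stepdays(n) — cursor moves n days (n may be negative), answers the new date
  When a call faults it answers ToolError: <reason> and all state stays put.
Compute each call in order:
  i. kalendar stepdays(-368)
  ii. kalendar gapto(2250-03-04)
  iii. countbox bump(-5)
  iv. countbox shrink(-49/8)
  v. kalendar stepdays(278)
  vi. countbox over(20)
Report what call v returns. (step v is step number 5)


Act: kalendar stepdays[n='-368']
Obs: 2249-12-30
Act: kalendar gapto[d='2250-03-04']
Obs: 64
Act: countbox bump[x='-5']
Obs: -5
Act: countbox shrink[x='-49/8']
Obs: 9/8
Act: kalendar stepdays[n='278']
Obs: 2250-10-04
Act: countbox over[x='20']
Obs: 9/160

Answer: 2250-10-04


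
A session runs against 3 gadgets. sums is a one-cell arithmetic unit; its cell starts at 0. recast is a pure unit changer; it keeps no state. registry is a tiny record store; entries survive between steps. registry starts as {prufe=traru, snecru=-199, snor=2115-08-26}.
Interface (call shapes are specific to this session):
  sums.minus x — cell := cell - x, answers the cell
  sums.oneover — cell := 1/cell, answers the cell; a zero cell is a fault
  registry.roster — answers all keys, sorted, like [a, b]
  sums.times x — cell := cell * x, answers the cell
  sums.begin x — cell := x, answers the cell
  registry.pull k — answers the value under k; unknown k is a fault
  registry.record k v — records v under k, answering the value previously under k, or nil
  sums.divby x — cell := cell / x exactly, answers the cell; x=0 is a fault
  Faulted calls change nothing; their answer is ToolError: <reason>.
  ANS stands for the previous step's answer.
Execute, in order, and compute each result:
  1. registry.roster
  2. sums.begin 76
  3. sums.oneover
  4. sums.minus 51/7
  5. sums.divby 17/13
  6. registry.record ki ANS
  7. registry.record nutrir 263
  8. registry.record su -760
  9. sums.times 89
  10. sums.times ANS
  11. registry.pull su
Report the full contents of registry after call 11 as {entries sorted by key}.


Answer: {ki=-50297/9044, nutrir=263, prufe=traru, snecru=-199, snor=2115-08-26, su=-760}

Derivation:
> registry.roster
= [prufe, snecru, snor]
> sums.begin x=76
= 76
> sums.oneover
= 1/76
> sums.minus x=51/7
= -3869/532
> sums.divby x=17/13
= -50297/9044
> registry.record k=ki v=ANS
= nil
> registry.record k=nutrir v=263
= nil
> registry.record k=su v=-760
= nil
> sums.times x=89
= -4476433/9044
> sums.times x=ANS
= 20038452403489/81793936
> registry.pull k=su
= -760
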